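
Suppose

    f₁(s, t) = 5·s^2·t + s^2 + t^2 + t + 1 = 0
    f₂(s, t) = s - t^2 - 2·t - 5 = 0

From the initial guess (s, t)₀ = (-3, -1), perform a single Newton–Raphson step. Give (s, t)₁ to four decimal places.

At (-3, -1): F = (-35.0000, -7.0000).
Jacobian J = [[10·s·t + 2·s, 5·s^2 + 2·t + 1], [1, -2·t - 2]].
At the point, J = [[24.0000, 44.0000], [1.0000, 0.0000]] (det J = -44.0000).
Solving J·Δ = −F gives Δ = (7.0000, -3.0227).
Then the next iterate is (s, t)₁ = (4.0000, -4.0227).

(4.0000, -4.0227)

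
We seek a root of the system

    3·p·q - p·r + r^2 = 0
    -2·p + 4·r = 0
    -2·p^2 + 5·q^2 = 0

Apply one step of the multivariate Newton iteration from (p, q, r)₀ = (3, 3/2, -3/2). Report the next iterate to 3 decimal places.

(2.382, 1.456, 1.191)

At (3, 3/2, -3/2): F = (20.250, -12.000, -6.750).
Jacobian J = [[3·q - r, 3·p, -p + 2·r], [-2, 0, 4], [-4·p, 10·q, 0]].
At the point, J = [[6.000, 9.000, -6.000], [-2.000, 0.000, 4.000], [-12.000, 15.000, 0.000]] (det J = -612.000).
Solving J·Δ = −F gives Δ = (-0.618, -0.044, 2.691).
Then the next iterate is (p, q, r)₁ = (2.382, 1.456, 1.191).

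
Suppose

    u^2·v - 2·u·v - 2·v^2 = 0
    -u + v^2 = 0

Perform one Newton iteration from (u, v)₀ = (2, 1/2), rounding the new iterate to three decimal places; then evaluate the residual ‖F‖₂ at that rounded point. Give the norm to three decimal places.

20.752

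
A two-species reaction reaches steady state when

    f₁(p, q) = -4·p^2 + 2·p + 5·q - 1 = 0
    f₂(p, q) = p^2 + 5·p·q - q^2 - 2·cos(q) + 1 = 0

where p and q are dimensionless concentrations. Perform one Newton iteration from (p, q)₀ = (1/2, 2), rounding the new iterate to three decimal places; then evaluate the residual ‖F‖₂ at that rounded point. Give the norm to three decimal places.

At (1/2, 2): F = (9.000, 3.08229).
Jacobian J = [[-8·p + 2, 5], [2·p + 5·q, 5·p - 2·q + 2·sin(q)]].
At the point, J = [[-2.000, 5.000], [11.000, 0.31859]] (det J = -55.63719).
Solving J·Δ = −F gives Δ = (-0.225, -1.890).
Then the next iterate is (p, q)₁ = (0.275, 0.110).
Re-evaluating at (0.275, 0.110): F = (-0.20250, -0.77314), so ‖F‖₂ = 0.799.

0.799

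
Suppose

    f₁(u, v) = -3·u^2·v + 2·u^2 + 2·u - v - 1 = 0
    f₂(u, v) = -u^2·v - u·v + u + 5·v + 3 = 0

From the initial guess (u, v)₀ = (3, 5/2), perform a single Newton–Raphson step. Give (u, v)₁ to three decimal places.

At (3, 5/2): F = (-47.000, -11.500).
Jacobian J = [[-6·u·v + 4·u + 2, -3·u^2 - 1], [-2·u·v - v + 1, -u^2 - u + 5]].
At the point, J = [[-31.000, -28.000], [-16.500, -7.000]] (det J = -245.000).
Solving J·Δ = −F gives Δ = (0.029, -1.710).
Then the next iterate is (u, v)₁ = (3.029, 0.790).

(3.029, 0.790)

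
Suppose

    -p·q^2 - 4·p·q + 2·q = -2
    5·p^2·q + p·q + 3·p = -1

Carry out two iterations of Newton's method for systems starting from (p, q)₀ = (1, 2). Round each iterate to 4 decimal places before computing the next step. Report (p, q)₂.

At (1, 2): F = (-6.0000, 16.0000).
Jacobian J = [[-q^2 - 4·q, -2·p·q - 4·p + 2], [10·p·q + q + 3, 5·p^2 + p]].
At the point, J = [[-12.0000, -6.0000], [25.0000, 6.0000]] (det J = 78.0000).
Solving J·Δ = −F gives Δ = (-0.7692, 0.5385).
Then the next iterate is (p, q)₁ = (0.2308, 2.5385).
Round to (0.2308, 2.5385) and repeat: F = (3.246186, 2.954398), J = [[-16.597982, -0.094972], [11.397358, 0.497143]].
Δ = (0.2642, -12.0007), so (p, q)₂ = (0.4950, -9.4622).

(0.4950, -9.4622)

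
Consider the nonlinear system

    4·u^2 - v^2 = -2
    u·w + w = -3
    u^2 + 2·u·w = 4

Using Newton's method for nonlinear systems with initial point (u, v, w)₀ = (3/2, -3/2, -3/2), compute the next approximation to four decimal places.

At (3/2, -3/2, -3/2): F = (8.7500, -0.7500, -6.2500).
Jacobian J = [[8·u, -2·v, 0], [w, 0, u + 1], [2·u + 2·w, 0, 2·u]].
At the point, J = [[12.0000, 3.0000, 0.0000], [-1.5000, 0.0000, 2.5000], [0.0000, 0.0000, 3.0000]] (det J = 13.5000).
Solving J·Δ = −F gives Δ = (2.9722, -14.8056, 2.0833).
Then the next iterate is (u, v, w)₁ = (4.4722, -16.3056, 0.5833).

(4.4722, -16.3056, 0.5833)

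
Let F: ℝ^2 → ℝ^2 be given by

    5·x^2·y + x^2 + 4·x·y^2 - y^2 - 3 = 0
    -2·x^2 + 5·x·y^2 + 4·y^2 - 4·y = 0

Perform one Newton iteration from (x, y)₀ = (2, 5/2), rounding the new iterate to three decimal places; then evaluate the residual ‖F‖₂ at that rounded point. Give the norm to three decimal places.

At (2, 5/2): F = (94.750, 69.500).
Jacobian J = [[10·x·y + 2·x + 4·y^2, 5·x^2 + 8·x·y - 2·y], [-4·x + 5·y^2, 10·x·y + 8·y - 4]].
At the point, J = [[79.000, 55.000], [23.250, 66.000]] (det J = 3935.250).
Solving J·Δ = −F gives Δ = (-0.618, -0.835).
Then the next iterate is (x, y)₁ = (1.382, 1.665).
Re-evaluating at (1.382, 1.665): F = (27.36268, 19.76513), so ‖F‖₂ = 33.755.

33.755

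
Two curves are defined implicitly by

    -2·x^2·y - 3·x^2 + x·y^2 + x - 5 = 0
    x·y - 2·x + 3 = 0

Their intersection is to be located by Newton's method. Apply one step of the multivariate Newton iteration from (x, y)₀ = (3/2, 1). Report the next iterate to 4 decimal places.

(0.6607, -0.5595)

At (3/2, 1): F = (-13.2500, 1.5000).
Jacobian J = [[-4·x·y - 6·x + y^2 + 1, -2·x^2 + 2·x·y], [y - 2, x]].
At the point, J = [[-13.0000, -1.5000], [-1.0000, 1.5000]] (det J = -21.0000).
Solving J·Δ = −F gives Δ = (-0.8393, -1.5595).
Then the next iterate is (x, y)₁ = (0.6607, -0.5595).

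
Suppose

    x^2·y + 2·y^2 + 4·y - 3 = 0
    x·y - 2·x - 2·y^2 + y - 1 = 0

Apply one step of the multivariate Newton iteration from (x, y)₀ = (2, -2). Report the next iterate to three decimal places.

At (2, -2): F = (-11.000, -19.000).
Jacobian J = [[2·x·y, x^2 + 4·y + 4], [y - 2, x - 4·y + 1]].
At the point, J = [[-8.000, 0.000], [-4.000, 11.000]] (det J = -88.000).
Solving J·Δ = −F gives Δ = (-1.375, 1.227).
Then the next iterate is (x, y)₁ = (0.625, -0.773).

(0.625, -0.773)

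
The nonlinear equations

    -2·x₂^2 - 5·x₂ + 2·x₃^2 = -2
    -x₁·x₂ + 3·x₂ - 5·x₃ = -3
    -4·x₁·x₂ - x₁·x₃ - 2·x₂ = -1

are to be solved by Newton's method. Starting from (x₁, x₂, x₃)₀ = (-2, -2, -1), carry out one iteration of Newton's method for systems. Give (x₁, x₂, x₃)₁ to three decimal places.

At (-2, -2, -1): F = (6.000, -2.000, -13.000).
Jacobian J = [[0, -4·x₂ - 5, 4·x₃], [-x₂, -x₁ + 3, -5], [-4·x₂ - x₃, -4·x₁ - 2, -x₁]].
At the point, J = [[0.000, 3.000, -4.000], [2.000, 5.000, -5.000], [9.000, 6.000, 2.000]] (det J = -15.000).
Solving J·Δ = −F gives Δ = (15.667, -17.467, -11.600).
Then the next iterate is (x₁, x₂, x₃)₁ = (13.667, -19.467, -12.600).

(13.667, -19.467, -12.600)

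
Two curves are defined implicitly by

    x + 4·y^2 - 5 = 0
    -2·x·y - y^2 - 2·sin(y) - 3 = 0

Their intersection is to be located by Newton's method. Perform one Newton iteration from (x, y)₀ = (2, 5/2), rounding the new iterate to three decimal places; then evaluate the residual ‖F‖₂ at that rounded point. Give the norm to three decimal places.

At (2, 5/2): F = (22.000, -20.44694).
Jacobian J = [[1, 8·y], [-2·y, -2·x - 2·y - 2·cos(y)]].
At the point, J = [[1.000, 20.000], [-5.000, -7.39771]] (det J = 92.60229).
Solving J·Δ = −F gives Δ = (-2.659, -0.967).
Then the next iterate is (x, y)₁ = (-0.659, 1.533).
Re-evaluating at (-0.659, 1.533): F = (3.74136, -5.32817), so ‖F‖₂ = 6.511.

6.511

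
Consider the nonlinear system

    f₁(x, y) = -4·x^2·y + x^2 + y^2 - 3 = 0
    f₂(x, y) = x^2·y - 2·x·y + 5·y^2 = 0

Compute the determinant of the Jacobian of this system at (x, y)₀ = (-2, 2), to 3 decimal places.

J = [[-8·x·y + 2·x, -4·x^2 + 2·y], [2·x·y - 2·y, x^2 - 2·x + 10·y]].
At the point, J = [[28.000, -12.000], [-12.000, 28.000]].
det J = 640.000.

640.000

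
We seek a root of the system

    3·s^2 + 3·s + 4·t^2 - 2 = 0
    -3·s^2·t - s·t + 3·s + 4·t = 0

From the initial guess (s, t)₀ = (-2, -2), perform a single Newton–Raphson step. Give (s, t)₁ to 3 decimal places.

(-2.096, -0.696)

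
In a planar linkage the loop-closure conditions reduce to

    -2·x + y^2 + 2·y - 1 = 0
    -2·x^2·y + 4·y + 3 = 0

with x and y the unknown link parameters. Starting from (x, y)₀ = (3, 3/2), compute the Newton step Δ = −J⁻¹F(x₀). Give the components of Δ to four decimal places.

(-0.9703, -0.0381)

At (3, 3/2): F = (-1.7500, -18.0000).
Jacobian J = [[-2, 2·y + 2], [-4·x·y, -2·x^2 + 4]].
At the point, J = [[-2.0000, 5.0000], [-18.0000, -14.0000]] (det J = 118.0000).
Solving J·Δ = −F gives Δ = (-0.9703, -0.0381).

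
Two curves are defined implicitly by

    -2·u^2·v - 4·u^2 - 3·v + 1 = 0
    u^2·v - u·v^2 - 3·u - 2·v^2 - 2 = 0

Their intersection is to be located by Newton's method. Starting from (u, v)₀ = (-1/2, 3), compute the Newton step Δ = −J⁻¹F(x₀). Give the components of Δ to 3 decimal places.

(0.325, -2.071)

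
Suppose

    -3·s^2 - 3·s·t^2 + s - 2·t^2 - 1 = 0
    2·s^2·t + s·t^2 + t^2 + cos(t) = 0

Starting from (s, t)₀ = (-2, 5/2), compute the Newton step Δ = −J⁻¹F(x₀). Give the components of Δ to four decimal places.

At (-2, 5/2): F = (10.0000, 12.948856).
Jacobian J = [[-6·s - 3·t^2 + 1, -6·s·t - 4·t], [4·s·t + t^2, 2·s^2 + 2·s·t + 2·t - sin(t)]].
At the point, J = [[-5.7500, 20.0000], [-13.7500, 2.401528]] (det J = 261.191215).
Solving J·Δ = −F gives Δ = (0.8996, -0.2414).

(0.8996, -0.2414)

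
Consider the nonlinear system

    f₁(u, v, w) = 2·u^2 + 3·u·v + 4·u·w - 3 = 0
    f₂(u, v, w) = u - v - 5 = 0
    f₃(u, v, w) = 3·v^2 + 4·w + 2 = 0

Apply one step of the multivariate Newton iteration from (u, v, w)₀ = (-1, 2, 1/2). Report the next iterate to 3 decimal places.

(4.000, -1.000, 5.500)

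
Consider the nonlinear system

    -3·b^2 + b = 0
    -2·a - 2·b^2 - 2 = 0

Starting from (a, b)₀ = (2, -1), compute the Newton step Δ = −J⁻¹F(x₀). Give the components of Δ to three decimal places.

(-2.857, 0.571)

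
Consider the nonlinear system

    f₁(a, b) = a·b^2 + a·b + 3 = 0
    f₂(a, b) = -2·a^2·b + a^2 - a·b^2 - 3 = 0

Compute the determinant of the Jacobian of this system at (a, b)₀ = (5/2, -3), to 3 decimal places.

340.000

J = [[b^2 + b, 2·a·b + a], [-4·a·b + 2·a - b^2, -2·a^2 - 2·a·b]].
At the point, J = [[6.000, -12.500], [26.000, 2.500]].
det J = 340.000.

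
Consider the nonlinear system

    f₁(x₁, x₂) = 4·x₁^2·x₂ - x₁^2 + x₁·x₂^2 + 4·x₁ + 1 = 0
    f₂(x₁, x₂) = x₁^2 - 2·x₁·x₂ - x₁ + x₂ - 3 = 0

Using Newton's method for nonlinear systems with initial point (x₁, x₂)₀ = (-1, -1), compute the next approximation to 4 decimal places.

At (-1, -1): F = (-9.0000, -4.0000).
Jacobian J = [[8·x₁·x₂ - 2·x₁ + x₂^2 + 4, 4·x₁^2 + 2·x₁·x₂], [2·x₁ - 2·x₂ - 1, -2·x₁ + 1]].
At the point, J = [[15.0000, 6.0000], [-1.0000, 3.0000]] (det J = 51.0000).
Solving J·Δ = −F gives Δ = (0.0588, 1.3529).
Then the next iterate is (x₁, x₂)₁ = (-0.9412, 0.3529).

(-0.9412, 0.3529)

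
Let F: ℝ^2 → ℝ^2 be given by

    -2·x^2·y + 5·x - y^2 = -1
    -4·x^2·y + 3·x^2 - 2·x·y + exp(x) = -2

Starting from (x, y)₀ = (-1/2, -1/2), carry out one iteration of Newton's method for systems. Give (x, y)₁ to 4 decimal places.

At (-1/2, -1/2): F = (-1.5000, 3.356531).
Jacobian J = [[-4·x·y + 5, -2·x^2 - 2·y], [-8·x·y + 6·x - 2·y + exp(x), -4·x^2 - 2·x]].
At the point, J = [[4.0000, 0.5000], [-3.393469, 0.0000]] (det J = 1.696735).
Solving J·Δ = −F gives Δ = (0.9891, -4.9129).
Then the next iterate is (x, y)₁ = (0.4891, -5.4129).

(0.4891, -5.4129)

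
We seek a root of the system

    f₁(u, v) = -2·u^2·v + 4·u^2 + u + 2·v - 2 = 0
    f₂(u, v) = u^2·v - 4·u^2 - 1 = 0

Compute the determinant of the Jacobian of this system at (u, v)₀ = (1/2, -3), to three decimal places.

J = [[-4·u·v + 8·u + 1, -2·u^2 + 2], [2·u·v - 8·u, u^2]].
At the point, J = [[11.000, 1.500], [-7.000, 0.250]].
det J = 13.250.

13.250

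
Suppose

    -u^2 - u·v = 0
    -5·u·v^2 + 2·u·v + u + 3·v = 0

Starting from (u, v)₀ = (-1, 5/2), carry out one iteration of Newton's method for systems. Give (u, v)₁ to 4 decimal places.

At (-1, 5/2): F = (1.5000, 32.7500).
Jacobian J = [[-2·u - v, -u], [-5·v^2 + 2·v + 1, -10·u·v + 2·u + 3]].
At the point, J = [[-0.5000, 1.0000], [-25.2500, 26.0000]] (det J = 12.2500).
Solving J·Δ = −F gives Δ = (-0.5102, -1.7551).
Then the next iterate is (u, v)₁ = (-1.5102, 0.7449).

(-1.5102, 0.7449)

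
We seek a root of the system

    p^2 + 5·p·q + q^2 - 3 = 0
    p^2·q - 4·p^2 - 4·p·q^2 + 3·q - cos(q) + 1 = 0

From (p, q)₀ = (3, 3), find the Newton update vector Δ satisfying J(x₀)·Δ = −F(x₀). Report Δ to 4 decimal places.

At (3, 3): F = (60.0000, -106.010008).
Jacobian J = [[2·p + 5·q, 5·p + 2·q], [2·p·q - 8·p - 4·q^2, p^2 - 8·p·q + sin(q) + 3]].
At the point, J = [[21.0000, 21.0000], [-42.0000, -59.858880]] (det J = -375.036480).
Solving J·Δ = −F gives Δ = (-3.6405, 0.7834).

(-3.6405, 0.7834)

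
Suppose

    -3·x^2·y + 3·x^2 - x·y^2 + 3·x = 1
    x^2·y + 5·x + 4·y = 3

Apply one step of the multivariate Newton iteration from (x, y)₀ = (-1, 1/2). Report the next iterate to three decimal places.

At (-1, 1/2): F = (-2.250, -5.500).
Jacobian J = [[-6·x·y + 6·x - y^2 + 3, -3·x^2 - 2·x·y], [2·x·y + 5, x^2 + 4]].
At the point, J = [[-0.250, -2.000], [4.000, 5.000]] (det J = 6.750).
Solving J·Δ = −F gives Δ = (3.296, -1.537).
Then the next iterate is (x, y)₁ = (2.296, -1.037).

(2.296, -1.037)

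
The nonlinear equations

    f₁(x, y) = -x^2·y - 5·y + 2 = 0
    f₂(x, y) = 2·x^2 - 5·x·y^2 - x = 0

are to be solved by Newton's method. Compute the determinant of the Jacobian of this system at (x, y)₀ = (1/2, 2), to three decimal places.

-79.750

J = [[-2·x·y, -x^2 - 5], [4·x - 5·y^2 - 1, -10·x·y]].
At the point, J = [[-2.000, -5.250], [-19.000, -10.000]].
det J = -79.750.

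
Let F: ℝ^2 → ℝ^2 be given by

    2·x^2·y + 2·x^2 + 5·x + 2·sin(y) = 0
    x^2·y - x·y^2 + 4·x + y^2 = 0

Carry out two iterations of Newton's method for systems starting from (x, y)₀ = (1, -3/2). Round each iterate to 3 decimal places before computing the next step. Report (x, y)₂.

At (1, -3/2): F = (2.00501, 2.500).
Jacobian J = [[4·x·y + 4·x + 5, 2·x^2 + 2·cos(y)], [2·x·y - y^2 + 4, x^2 - 2·x·y + 2·y]].
At the point, J = [[3.000, 2.14147], [-1.250, 1.000]] (det J = 5.67684).
Solving J·Δ = −F gives Δ = (0.590, -1.763).
Then the next iterate is (x, y)₁ = (1.590, -3.263).
Round to (1.590, -3.263) and repeat: F = (-3.24996, -8.17102), J = [[-9.39268, 3.07092], [-17.02351, 6.37844]].
Δ = (0.572, 2.807), so (x, y)₂ = (2.162, -0.456).

(2.162, -0.456)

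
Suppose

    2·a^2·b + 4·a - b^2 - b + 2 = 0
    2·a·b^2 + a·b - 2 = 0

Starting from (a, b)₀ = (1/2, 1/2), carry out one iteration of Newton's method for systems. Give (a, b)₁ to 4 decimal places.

(0.1667, 1.7222)

At (1/2, 1/2): F = (3.5000, -1.5000).
Jacobian J = [[4·a·b + 4, 2·a^2 - 2·b - 1], [2·b^2 + b, 4·a·b + a]].
At the point, J = [[5.0000, -1.5000], [1.0000, 1.5000]] (det J = 9.0000).
Solving J·Δ = −F gives Δ = (-0.3333, 1.2222).
Then the next iterate is (a, b)₁ = (0.1667, 1.7222).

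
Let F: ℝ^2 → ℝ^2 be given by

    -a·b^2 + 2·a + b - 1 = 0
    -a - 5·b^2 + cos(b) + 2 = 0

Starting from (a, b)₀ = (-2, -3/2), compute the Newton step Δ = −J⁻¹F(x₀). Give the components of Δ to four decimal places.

At (-2, -3/2): F = (-2.0000, -7.179263).
Jacobian J = [[-b^2 + 2, -2·a·b + 1], [-1, -10·b - sin(b)]].
At the point, J = [[-0.2500, -5.0000], [-1.0000, 15.997495]] (det J = -8.999374).
Solving J·Δ = −F gives Δ = (-7.5440, -0.0228).

(-7.5440, -0.0228)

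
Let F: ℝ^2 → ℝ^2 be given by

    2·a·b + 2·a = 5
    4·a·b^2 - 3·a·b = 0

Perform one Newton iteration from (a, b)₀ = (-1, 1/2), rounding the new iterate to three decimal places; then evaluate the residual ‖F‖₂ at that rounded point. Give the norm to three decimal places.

2.865

At (-1, 1/2): F = (-8.000, 0.500).
Jacobian J = [[2·b + 2, 2·a], [4·b^2 - 3·b, 8·a·b - 3·a]].
At the point, J = [[3.000, -2.000], [-0.500, -1.000]] (det J = -4.000).
Solving J·Δ = −F gives Δ = (2.250, -0.625).
Then the next iterate is (a, b)₁ = (1.250, -0.125).
Re-evaluating at (1.250, -0.125): F = (-2.81250, 0.54688), so ‖F‖₂ = 2.865.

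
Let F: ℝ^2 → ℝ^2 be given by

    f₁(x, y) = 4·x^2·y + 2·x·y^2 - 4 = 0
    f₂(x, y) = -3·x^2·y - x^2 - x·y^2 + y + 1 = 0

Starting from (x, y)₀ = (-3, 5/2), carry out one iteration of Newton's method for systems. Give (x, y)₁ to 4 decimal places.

(-2.1811, 0.8996)

At (-3, 5/2): F = (48.5000, -54.2500).
Jacobian J = [[8·x·y + 2·y^2, 4·x^2 + 4·x·y], [-6·x·y - 2·x - y^2, -3·x^2 - 2·x·y + 1]].
At the point, J = [[-47.5000, 6.0000], [44.7500, -11.0000]] (det J = 254.0000).
Solving J·Δ = −F gives Δ = (0.8189, -1.6004).
Then the next iterate is (x, y)₁ = (-2.1811, 0.8996).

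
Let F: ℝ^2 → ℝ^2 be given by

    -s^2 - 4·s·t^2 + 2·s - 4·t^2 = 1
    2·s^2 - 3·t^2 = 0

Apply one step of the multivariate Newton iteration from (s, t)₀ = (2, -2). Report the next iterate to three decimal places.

(1.340, -1.227)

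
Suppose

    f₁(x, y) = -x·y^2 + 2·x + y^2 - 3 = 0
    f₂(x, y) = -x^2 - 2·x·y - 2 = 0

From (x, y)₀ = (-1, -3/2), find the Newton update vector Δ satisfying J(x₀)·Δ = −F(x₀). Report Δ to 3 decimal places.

At (-1, -3/2): F = (-0.500, -6.000).
Jacobian J = [[-y^2 + 2, -2·x·y + 2·y], [-2·x - 2·y, -2·x]].
At the point, J = [[-0.250, -6.000], [5.000, 2.000]] (det J = 29.500).
Solving J·Δ = −F gives Δ = (1.254, -0.136).

(1.254, -0.136)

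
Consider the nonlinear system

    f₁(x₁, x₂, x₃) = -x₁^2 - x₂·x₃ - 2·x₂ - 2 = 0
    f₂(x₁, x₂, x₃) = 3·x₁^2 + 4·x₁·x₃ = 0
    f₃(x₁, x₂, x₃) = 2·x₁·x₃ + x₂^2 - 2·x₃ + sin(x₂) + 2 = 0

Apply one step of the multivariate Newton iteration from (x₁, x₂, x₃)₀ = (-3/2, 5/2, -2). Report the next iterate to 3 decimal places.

At (-3/2, 5/2, -2): F = (-4.250, 18.750, 18.84847).
Jacobian J = [[-2·x₁, -x₃ - 2, -x₂], [6·x₁ + 4·x₃, 0, 4·x₁], [2·x₃, 2·x₂ + cos(x₂), 2·x₁ - 2]].
At the point, J = [[3.000, 0.000, -2.500], [-17.000, 0.000, -6.000], [-4.000, 4.19886, -5.000]] (det J = 254.03081).
Solving J·Δ = −F gives Δ = (1.196, -3.664, -0.264).
Then the next iterate is (x₁, x₂, x₃)₁ = (-0.304, -1.164, -2.264).

(-0.304, -1.164, -2.264)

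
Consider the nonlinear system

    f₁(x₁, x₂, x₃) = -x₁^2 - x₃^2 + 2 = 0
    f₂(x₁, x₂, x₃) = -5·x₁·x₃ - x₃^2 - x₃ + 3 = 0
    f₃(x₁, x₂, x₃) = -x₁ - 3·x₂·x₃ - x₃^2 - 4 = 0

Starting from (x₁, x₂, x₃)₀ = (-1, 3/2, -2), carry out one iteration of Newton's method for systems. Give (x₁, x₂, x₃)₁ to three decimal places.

(-0.500, 1.292, -1.500)

At (-1, 3/2, -2): F = (-3.000, -9.000, 2.000).
Jacobian J = [[-2·x₁, 0, -2·x₃], [-5·x₃, 0, -5·x₁ - 2·x₃ - 1], [-1, -3·x₃, -3·x₂ - 2·x₃]].
At the point, J = [[2.000, 0.000, 4.000], [10.000, 0.000, 8.000], [-1.000, 6.000, -0.500]] (det J = 144.000).
Solving J·Δ = −F gives Δ = (0.500, -0.208, 0.500).
Then the next iterate is (x₁, x₂, x₃)₁ = (-0.500, 1.292, -1.500).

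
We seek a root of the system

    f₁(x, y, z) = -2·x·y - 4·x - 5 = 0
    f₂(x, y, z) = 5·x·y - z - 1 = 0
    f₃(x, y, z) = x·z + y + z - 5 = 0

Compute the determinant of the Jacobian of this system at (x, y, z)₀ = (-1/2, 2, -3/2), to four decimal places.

-1.5000

J = [[-2·y - 4, -2·x, 0], [5·y, 5·x, -1], [z, 1, x + 1]].
At the point, J = [[-8.0000, 1.0000, 0.0000], [10.0000, -2.5000, -1.0000], [-1.5000, 1.0000, 0.5000]].
det J = -1.5000.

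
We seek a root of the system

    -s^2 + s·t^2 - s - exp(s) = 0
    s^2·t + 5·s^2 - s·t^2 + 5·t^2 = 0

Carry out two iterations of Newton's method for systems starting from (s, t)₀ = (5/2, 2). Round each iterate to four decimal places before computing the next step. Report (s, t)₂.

At (5/2, 2): F = (-10.932494, 53.7500).
Jacobian J = [[-2·s + t^2 - exp(s) - 1, 2·s·t], [2·s·t + 10·s - t^2, s^2 - 2·s·t + 10·t]].
At the point, J = [[-14.182494, 10.0000], [31.0000, 16.2500]] (det J = -540.465527).
Solving J·Δ = −F gives Δ = (-1.3232, -0.7834).
Then the next iterate is (s, t)₁ = (1.1768, 1.2166).
Round to (1.1768, 1.2166) and repeat: F = (-4.063835, 14.267888), J = [[-5.117461, 2.863390], [13.151274, 10.687468]].
Δ = (-0.9127, -0.2119), so (s, t)₂ = (0.2641, 1.0047).

(0.2641, 1.0047)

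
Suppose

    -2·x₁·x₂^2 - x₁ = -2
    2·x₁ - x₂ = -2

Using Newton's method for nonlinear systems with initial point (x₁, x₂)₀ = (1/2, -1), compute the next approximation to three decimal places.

(-8.000, -14.000)

At (1/2, -1): F = (0.500, 4.000).
Jacobian J = [[-2·x₂^2 - 1, -4·x₁·x₂], [2, -1]].
At the point, J = [[-3.000, 2.000], [2.000, -1.000]] (det J = -1.000).
Solving J·Δ = −F gives Δ = (-8.500, -13.000).
Then the next iterate is (x₁, x₂)₁ = (-8.000, -14.000).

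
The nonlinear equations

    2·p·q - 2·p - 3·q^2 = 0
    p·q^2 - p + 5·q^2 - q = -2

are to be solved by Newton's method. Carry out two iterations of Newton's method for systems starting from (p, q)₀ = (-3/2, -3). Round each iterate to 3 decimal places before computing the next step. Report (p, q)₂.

(-6.494, -2.055)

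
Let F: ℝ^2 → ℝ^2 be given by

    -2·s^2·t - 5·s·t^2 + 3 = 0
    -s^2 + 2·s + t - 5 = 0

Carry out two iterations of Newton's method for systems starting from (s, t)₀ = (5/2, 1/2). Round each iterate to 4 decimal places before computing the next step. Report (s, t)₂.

(-32.1749, 26.9489)

At (5/2, 1/2): F = (-6.3750, -5.7500).
Jacobian J = [[-4·s·t - 5·t^2, -2·s^2 - 10·s·t], [-2·s + 2, 1]].
At the point, J = [[-6.2500, -25.0000], [-3.0000, 1.0000]] (det J = -81.2500).
Solving J·Δ = −F gives Δ = (-1.8477, 0.2069).
Then the next iterate is (s, t)₁ = (0.6523, 0.7069).
Round to (0.6523, 0.7069) and repeat: F = (0.768638, -3.413995), J = [[-4.342982, -5.462099], [0.6954, 1.0000]].
Δ = (-32.8272, 26.2420), so (s, t)₂ = (-32.1749, 26.9489).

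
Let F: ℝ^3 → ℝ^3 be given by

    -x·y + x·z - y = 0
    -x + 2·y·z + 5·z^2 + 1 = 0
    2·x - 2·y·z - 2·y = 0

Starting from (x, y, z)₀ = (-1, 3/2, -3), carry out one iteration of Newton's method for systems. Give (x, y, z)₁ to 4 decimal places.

At (-1, 3/2, -3): F = (3.0000, 38.0000, 4.0000).
Jacobian J = [[-y + z, -x - 1, x], [-1, 2·z, 2·y + 10·z], [2, -2·z - 2, -2·y]].
At the point, J = [[-4.5000, 0.0000, -1.0000], [-1.0000, -6.0000, -27.0000], [2.0000, 4.0000, -3.0000]] (det J = -575.0000).
Solving J·Δ = −F gives Δ = (0.3513, -0.1113, 1.4191).
Then the next iterate is (x, y, z)₁ = (-0.6487, 1.3887, -1.5809).

(-0.6487, 1.3887, -1.5809)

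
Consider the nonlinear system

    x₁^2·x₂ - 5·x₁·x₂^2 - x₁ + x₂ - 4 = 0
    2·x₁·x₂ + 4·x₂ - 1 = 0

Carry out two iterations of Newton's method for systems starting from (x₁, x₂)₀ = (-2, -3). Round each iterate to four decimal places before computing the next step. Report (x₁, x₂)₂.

At (-2, -3): F = (73.0000, -1.0000).
Jacobian J = [[2·x₁·x₂ - 5·x₂^2 - 1, x₁^2 - 10·x₁·x₂ + 1], [2·x₂, 2·x₁ + 4]].
At the point, J = [[-34.0000, -55.0000], [-6.0000, 0.0000]] (det J = -330.0000).
Solving J·Δ = −F gives Δ = (-0.1667, 1.4303).
Then the next iterate is (x₁, x₂)₁ = (-2.1667, -1.5697).
Round to (-2.1667, -1.5697) and repeat: F = (15.921194, -0.476662), J = [[-6.517652, -28.316101], [-3.1394, -0.3334]].
Δ = (-0.2168, 0.6122), so (x₁, x₂)₂ = (-2.3835, -0.9575).

(-2.3835, -0.9575)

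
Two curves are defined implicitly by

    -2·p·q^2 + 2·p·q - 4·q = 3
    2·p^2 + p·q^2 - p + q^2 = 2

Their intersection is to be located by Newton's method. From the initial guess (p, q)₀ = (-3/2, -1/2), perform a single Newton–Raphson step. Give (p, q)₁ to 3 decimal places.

(-0.923, -0.462)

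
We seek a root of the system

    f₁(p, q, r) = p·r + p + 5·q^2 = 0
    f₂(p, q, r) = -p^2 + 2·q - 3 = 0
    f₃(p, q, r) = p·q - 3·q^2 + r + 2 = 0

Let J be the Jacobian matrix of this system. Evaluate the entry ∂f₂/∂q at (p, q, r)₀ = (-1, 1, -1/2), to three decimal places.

2.000

∂f₂/∂q = 2.
At (-1, 1, -1/2) this is 2.000.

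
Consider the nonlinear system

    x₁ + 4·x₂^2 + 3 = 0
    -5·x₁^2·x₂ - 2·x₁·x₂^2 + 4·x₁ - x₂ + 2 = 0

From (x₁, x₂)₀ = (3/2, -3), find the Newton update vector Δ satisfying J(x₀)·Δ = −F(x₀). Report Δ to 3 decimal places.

(-0.879, 1.651)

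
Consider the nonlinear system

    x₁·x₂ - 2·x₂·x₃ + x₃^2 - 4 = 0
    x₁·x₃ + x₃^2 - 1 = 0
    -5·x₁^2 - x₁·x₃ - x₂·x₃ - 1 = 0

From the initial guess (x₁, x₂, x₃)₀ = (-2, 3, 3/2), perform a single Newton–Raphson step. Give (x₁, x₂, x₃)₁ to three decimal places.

At (-2, 3, 3/2): F = (-16.750, -1.750, -22.500).
Jacobian J = [[x₂, x₁ - 2·x₃, -2·x₂ + 2·x₃], [x₃, 0, x₁ + 2·x₃], [-10·x₁ - x₃, -x₃, -x₁ - x₂]].
At the point, J = [[3.000, -5.000, -3.000], [1.500, 0.000, 1.000], [18.500, -1.500, -1.000]] (det J = -88.750).
Solving J·Δ = −F gives Δ = (0.994, -2.908, 0.258).
Then the next iterate is (x₁, x₂, x₃)₁ = (-1.006, 0.092, 1.758).

(-1.006, 0.092, 1.758)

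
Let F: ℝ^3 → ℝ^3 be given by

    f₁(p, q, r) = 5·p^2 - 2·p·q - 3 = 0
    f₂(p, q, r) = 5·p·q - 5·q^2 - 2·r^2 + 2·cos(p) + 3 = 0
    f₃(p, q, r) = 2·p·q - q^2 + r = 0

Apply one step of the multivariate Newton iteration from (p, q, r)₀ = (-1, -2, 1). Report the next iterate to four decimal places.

At (-1, -2, 1): F = (-2.0000, -7.919395, 1.0000).
Jacobian J = [[10·p - 2·q, -2·p, 0], [5·q - 2·sin(p), 5·p - 10·q, -4·r], [2·q, 2·p - 2·q, 1]].
At the point, J = [[-6.0000, 2.0000, 0.0000], [-8.317058, 15.0000, -4.0000], [-4.0000, 2.0000, 1.0000]] (det J = -89.365884).
Solving J·Δ = −F gives Δ = (-0.4270, -0.2811, -2.1460).
Then the next iterate is (p, q, r)₁ = (-1.4270, -2.2811, -1.1460).

(-1.4270, -2.2811, -1.1460)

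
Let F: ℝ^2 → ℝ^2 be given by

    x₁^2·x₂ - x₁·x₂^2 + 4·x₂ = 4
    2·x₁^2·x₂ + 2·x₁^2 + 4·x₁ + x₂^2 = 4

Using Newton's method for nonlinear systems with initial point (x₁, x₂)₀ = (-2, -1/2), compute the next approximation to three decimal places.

(-1.510, 0.607)

At (-2, -1/2): F = (-7.500, -7.750).
Jacobian J = [[2·x₁·x₂ - x₂^2, x₁^2 - 2·x₁·x₂ + 4], [4·x₁·x₂ + 4·x₁ + 4, 2·x₁^2 + 2·x₂]].
At the point, J = [[1.750, 6.000], [0.000, 7.000]] (det J = 12.250).
Solving J·Δ = −F gives Δ = (0.490, 1.107).
Then the next iterate is (x₁, x₂)₁ = (-1.510, 0.607).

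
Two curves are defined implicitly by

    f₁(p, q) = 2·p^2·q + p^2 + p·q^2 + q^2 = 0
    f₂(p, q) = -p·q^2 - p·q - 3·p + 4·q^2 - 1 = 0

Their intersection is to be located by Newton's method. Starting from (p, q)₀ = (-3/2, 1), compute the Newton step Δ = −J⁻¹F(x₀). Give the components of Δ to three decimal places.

(0.502, -0.639)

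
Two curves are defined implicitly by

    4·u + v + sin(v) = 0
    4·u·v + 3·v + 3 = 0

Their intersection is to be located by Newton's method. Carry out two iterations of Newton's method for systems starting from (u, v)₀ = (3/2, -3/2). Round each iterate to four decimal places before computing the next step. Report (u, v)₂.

(0.3518, -0.7173)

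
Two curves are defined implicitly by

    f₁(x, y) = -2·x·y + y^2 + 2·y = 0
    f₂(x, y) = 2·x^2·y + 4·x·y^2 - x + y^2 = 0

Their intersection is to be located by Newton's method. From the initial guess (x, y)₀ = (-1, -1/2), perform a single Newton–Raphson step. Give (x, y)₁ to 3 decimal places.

At (-1, -1/2): F = (-1.750, -0.750).
Jacobian J = [[-2·y, -2·x + 2·y + 2], [4·x·y + 4·y^2 - 1, 2·x^2 + 8·x·y + 2·y]].
At the point, J = [[1.000, 3.000], [2.000, 5.000]] (det J = -1.000).
Solving J·Δ = −F gives Δ = (-6.500, 2.750).
Then the next iterate is (x, y)₁ = (-7.500, 2.250).

(-7.500, 2.250)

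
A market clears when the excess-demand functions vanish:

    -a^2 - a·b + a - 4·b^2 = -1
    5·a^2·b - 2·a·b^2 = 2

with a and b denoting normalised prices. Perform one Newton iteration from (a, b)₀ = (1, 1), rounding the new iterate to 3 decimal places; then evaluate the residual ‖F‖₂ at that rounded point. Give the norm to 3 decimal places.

0.782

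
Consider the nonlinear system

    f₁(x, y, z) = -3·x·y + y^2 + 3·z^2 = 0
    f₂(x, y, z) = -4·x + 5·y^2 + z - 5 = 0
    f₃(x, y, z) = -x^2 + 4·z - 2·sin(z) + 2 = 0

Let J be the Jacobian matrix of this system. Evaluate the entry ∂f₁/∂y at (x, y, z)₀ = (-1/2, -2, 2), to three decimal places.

∂f₁/∂y = -3·x + 2·y.
At (-1/2, -2, 2) this is -2.500.

-2.500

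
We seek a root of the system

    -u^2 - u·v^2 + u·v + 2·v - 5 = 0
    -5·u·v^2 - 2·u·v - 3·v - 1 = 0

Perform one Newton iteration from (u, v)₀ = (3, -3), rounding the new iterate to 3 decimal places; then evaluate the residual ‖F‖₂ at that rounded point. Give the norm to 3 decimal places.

40.684

At (3, -3): F = (-56.000, -109.000).
Jacobian J = [[-2·u - v^2 + v, -2·u·v + u + 2], [-5·v^2 - 2·v, -10·u·v - 2·u - 3]].
At the point, J = [[-18.000, 23.000], [-39.000, 81.000]] (det J = -561.000).
Solving J·Δ = −F gives Δ = (-3.617, -0.396).
Then the next iterate is (u, v)₁ = (-0.617, -3.396).
Re-evaluating at (-0.617, -3.396): F = (-2.96161, 40.57607), so ‖F‖₂ = 40.684.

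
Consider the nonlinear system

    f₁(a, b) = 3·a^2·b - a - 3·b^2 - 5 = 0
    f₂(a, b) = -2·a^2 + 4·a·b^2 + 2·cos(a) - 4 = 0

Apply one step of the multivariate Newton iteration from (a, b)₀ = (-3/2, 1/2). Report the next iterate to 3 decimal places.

At (-3/2, 1/2): F = (-0.875, -9.85853).
Jacobian J = [[6·a·b - 1, 3·a^2 - 6·b], [-4·a + 4·b^2 - 2·sin(a), 8·a·b]].
At the point, J = [[-5.500, 3.750], [8.99499, -6.000]] (det J = -0.73121).
Solving J·Δ = −F gives Δ = (57.739, 84.917).
Then the next iterate is (a, b)₁ = (56.239, 85.417).

(56.239, 85.417)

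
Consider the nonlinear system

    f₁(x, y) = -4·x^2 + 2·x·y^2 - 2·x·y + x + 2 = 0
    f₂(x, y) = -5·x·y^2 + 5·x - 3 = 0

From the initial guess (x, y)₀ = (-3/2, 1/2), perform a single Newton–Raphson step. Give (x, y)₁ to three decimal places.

(-0.880, 1.340)

At (-3/2, 1/2): F = (-7.750, -8.625).
Jacobian J = [[-8·x + 2·y^2 - 2·y + 1, 4·x·y - 2·x], [-5·y^2 + 5, -10·x·y]].
At the point, J = [[12.500, 0.000], [3.750, 7.500]] (det J = 93.750).
Solving J·Δ = −F gives Δ = (0.620, 0.840).
Then the next iterate is (x, y)₁ = (-0.880, 1.340).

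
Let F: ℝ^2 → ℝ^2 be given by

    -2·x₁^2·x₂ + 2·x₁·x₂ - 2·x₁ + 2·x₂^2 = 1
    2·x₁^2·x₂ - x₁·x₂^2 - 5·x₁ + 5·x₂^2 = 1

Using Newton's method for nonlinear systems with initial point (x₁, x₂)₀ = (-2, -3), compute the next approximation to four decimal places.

(-1.4081, -1.4142)

At (-2, -3): F = (57.0000, 48.0000).
Jacobian J = [[-4·x₁·x₂ + 2·x₂ - 2, -2·x₁^2 + 2·x₁ + 4·x₂], [4·x₁·x₂ - x₂^2 - 5, 2·x₁^2 - 2·x₁·x₂ + 10·x₂]].
At the point, J = [[-32.0000, -24.0000], [10.0000, -34.0000]] (det J = 1328.0000).
Solving J·Δ = −F gives Δ = (0.5919, 1.5858).
Then the next iterate is (x₁, x₂)₁ = (-1.4081, -1.4142).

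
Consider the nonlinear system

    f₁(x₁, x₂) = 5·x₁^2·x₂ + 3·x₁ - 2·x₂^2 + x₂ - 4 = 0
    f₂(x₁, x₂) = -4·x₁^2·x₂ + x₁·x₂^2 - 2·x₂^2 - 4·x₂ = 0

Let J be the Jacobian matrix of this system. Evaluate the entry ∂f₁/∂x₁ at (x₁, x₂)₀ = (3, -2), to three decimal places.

∂f₁/∂x₁ = 10·x₁·x₂ + 3.
At (3, -2) this is -57.000.

-57.000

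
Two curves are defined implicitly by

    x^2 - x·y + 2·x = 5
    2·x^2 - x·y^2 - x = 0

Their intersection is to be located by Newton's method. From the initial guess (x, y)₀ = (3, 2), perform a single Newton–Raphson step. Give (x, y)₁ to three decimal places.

At (3, 2): F = (4.000, 3.000).
Jacobian J = [[2·x - y + 2, -x], [4·x - y^2 - 1, -2·x·y]].
At the point, J = [[6.000, -3.000], [7.000, -12.000]] (det J = -51.000).
Solving J·Δ = −F gives Δ = (-0.765, -0.196).
Then the next iterate is (x, y)₁ = (2.235, 1.804).

(2.235, 1.804)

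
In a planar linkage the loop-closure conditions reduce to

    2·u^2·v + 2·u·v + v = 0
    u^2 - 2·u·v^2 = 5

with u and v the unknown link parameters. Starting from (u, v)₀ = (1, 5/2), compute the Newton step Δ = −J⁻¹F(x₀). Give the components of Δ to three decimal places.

At (1, 5/2): F = (12.500, -16.500).
Jacobian J = [[4·u·v + 2·v, 2·u^2 + 2·u + 1], [2·u - 2·v^2, -4·u·v]].
At the point, J = [[15.000, 5.000], [-10.500, -10.000]] (det J = -97.500).
Solving J·Δ = −F gives Δ = (-0.436, -1.192).

(-0.436, -1.192)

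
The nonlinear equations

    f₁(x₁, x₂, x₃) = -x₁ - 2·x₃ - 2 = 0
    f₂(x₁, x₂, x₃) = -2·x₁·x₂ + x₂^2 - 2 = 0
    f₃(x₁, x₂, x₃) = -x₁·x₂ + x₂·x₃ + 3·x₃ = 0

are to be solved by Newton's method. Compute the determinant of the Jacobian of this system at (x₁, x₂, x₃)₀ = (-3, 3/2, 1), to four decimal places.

-43.5000

J = [[-1, 0, -2], [-2·x₂, -2·x₁ + 2·x₂, 0], [-x₂, -x₁ + x₃, x₂ + 3]].
At the point, J = [[-1.0000, 0.0000, -2.0000], [-3.0000, 9.0000, 0.0000], [-1.5000, 4.0000, 4.5000]].
det J = -43.5000.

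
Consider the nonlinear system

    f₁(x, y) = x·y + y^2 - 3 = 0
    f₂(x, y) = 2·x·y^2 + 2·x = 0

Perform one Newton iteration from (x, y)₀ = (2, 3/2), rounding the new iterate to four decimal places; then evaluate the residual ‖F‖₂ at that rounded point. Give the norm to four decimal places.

At (2, 3/2): F = (2.2500, 13.0000).
Jacobian J = [[y, x + 2·y], [2·y^2 + 2, 4·x·y]].
At the point, J = [[1.5000, 5.0000], [6.5000, 12.0000]] (det J = -14.5000).
Solving J·Δ = −F gives Δ = (-2.6207, 0.3362).
Then the next iterate is (x, y)₁ = (-0.6207, 1.8362).
Re-evaluating at (-0.6207, 1.8362): F = (-0.768099, -5.426942), so ‖F‖₂ = 5.4810.

5.4810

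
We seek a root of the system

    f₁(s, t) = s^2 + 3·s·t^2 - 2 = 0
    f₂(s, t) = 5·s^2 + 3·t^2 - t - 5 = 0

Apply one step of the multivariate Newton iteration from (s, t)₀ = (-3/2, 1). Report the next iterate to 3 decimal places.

(-1.107, 0.528)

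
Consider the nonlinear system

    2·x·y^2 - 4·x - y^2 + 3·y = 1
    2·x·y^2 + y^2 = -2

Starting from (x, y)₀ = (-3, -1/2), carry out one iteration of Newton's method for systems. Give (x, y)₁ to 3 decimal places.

At (-3, -1/2): F = (7.750, 0.750).
Jacobian J = [[2·y^2 - 4, 4·x·y - 2·y + 3], [2·y^2, 4·x·y + 2·y]].
At the point, J = [[-3.500, 10.000], [0.500, 5.000]] (det J = -22.500).
Solving J·Δ = −F gives Δ = (1.389, -0.289).
Then the next iterate is (x, y)₁ = (-1.611, -0.789).

(-1.611, -0.789)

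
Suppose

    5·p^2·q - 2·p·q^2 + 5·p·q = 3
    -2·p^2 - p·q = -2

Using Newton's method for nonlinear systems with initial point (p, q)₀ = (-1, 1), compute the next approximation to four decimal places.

(-1.2632, 0.7895)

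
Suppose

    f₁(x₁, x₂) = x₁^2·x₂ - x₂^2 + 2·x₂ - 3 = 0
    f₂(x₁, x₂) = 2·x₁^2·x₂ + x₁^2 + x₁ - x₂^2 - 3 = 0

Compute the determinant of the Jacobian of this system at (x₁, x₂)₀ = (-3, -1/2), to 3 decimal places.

45.000

J = [[2·x₁·x₂, x₁^2 - 2·x₂ + 2], [4·x₁·x₂ + 2·x₁ + 1, 2·x₁^2 - 2·x₂]].
At the point, J = [[3.000, 12.000], [1.000, 19.000]].
det J = 45.000.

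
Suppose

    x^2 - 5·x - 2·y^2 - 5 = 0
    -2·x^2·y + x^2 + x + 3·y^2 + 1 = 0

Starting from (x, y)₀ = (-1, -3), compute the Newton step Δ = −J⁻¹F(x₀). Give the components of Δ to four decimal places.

At (-1, -3): F = (-17.0000, 34.0000).
Jacobian J = [[2·x - 5, -4·y], [-4·x·y + 2·x + 1, -2·x^2 + 6·y]].
At the point, J = [[-7.0000, 12.0000], [-13.0000, -20.0000]] (det J = 296.0000).
Solving J·Δ = −F gives Δ = (0.2297, 1.5507).

(0.2297, 1.5507)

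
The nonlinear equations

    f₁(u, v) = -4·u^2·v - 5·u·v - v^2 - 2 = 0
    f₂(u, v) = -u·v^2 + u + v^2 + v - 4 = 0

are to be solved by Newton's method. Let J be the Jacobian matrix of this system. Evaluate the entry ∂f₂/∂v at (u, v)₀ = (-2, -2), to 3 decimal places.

-11.000

∂f₂/∂v = -2·u·v + 2·v + 1.
At (-2, -2) this is -11.000.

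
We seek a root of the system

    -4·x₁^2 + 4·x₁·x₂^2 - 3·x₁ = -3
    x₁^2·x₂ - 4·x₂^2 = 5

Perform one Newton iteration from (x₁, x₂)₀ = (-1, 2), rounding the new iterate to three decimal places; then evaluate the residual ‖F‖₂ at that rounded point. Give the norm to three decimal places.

6.852

At (-1, 2): F = (-14.000, -19.000).
Jacobian J = [[-8·x₁ + 4·x₂^2 - 3, 8·x₁·x₂], [2·x₁·x₂, x₁^2 - 8·x₂]].
At the point, J = [[21.000, -16.000], [-4.000, -15.000]] (det J = -379.000).
Solving J·Δ = −F gives Δ = (-0.248, -1.201).
Then the next iterate is (x₁, x₂)₁ = (-1.248, 0.799).
Re-evaluating at (-1.248, 0.799): F = (-2.67291, -6.30916), so ‖F‖₂ = 6.852.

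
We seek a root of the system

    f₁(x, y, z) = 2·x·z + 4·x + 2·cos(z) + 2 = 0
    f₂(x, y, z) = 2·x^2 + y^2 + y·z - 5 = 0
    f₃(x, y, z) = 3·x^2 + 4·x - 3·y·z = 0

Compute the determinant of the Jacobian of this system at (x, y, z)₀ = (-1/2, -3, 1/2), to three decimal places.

-286.650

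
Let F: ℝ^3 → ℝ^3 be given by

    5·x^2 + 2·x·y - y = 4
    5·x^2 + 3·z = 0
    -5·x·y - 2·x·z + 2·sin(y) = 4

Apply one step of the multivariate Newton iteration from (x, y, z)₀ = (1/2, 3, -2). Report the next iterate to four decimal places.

At (1/2, 3, -2): F = (-2.7500, -4.7500, -9.217760).
Jacobian J = [[10·x + 2·y, 2·x - 1, 0], [10·x, 0, 3], [-5·y - 2·z, -5·x + 2·cos(y), -2·x]].
At the point, J = [[11.0000, 0.0000, 0.0000], [5.0000, 0.0000, 3.0000], [-11.0000, -4.479985, -1.0000]] (det J = 147.839505).
Solving J·Δ = −F gives Δ = (0.2500, -2.9318, 1.1667).
Then the next iterate is (x, y, z)₁ = (0.7500, 0.0682, -0.8333).

(0.7500, 0.0682, -0.8333)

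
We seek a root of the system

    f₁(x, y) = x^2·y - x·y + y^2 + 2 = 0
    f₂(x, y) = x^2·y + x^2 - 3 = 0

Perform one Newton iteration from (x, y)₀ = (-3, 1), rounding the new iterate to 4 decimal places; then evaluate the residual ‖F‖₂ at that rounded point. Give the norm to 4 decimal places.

5.6290

At (-3, 1): F = (15.0000, 15.0000).
Jacobian J = [[2·x·y - y, x^2 - x + 2·y], [2·x·y + 2·x, x^2]].
At the point, J = [[-7.0000, 14.0000], [-12.0000, 9.0000]] (det J = 105.0000).
Solving J·Δ = −F gives Δ = (0.7143, -0.7143).
Then the next iterate is (x, y)₁ = (-2.2857, 0.2857).
Re-evaluating at (-2.2857, 0.2857): F = (4.227267, 3.717043), so ‖F‖₂ = 5.6290.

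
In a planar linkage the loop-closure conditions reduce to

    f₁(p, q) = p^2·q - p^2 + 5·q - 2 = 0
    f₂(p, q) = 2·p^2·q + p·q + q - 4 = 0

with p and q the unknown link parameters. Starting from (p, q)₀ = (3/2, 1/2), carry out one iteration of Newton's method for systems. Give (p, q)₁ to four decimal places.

(1.4791, 0.5819)

At (3/2, 1/2): F = (-0.6250, -0.5000).
Jacobian J = [[2·p·q - 2·p, p^2 + 5], [4·p·q + q, 2·p^2 + p + 1]].
At the point, J = [[-1.5000, 7.2500], [3.5000, 7.0000]] (det J = -35.8750).
Solving J·Δ = −F gives Δ = (-0.0209, 0.0819).
Then the next iterate is (p, q)₁ = (1.4791, 0.5819).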